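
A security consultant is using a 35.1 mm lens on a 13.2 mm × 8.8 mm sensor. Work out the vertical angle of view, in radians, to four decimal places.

0.2494 rad

Angle of view α = 2·arctan(h/2f) with h = 8.8 mm and f = 35.1 mm.
h/2f = 0.12536; arctan(0.12536) ≈ 0.1247 rad, so α ≈ 0.2494 rad.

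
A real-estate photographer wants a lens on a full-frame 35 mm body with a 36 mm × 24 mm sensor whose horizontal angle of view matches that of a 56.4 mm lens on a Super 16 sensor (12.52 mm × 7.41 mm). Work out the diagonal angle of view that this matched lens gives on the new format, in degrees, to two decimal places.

15.20°

Equal horizontal AOV ⇒ f₂ = f₁ · 36/12.52 = 56.4 × 2.87540 ≈ 162.1725 mm.
Sensor diagonal = √(36² + 24²) = √1872.0000 ≈ 43.2666 mm.
Diagonal AOV on the new format = 2·arctan(43.2666 / (2 × 162.1725)) = 2·arctan(0.13340) ≈ 15.1964°.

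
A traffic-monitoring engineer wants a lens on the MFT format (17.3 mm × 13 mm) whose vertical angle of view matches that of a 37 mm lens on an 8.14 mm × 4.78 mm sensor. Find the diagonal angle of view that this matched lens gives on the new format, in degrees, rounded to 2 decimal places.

Equal vertical AOV ⇒ f₂ = f₁ · 13/4.78 = 37 × 2.71967 ≈ 100.6276 mm.
Sensor diagonal = √(17.3² + 13²) = √468.2900 ≈ 21.6400 mm.
Diagonal AOV on the new format = 2·arctan(21.6400 / (2 × 100.6276)) = 2·arctan(0.10753) ≈ 12.2743°.

12.27°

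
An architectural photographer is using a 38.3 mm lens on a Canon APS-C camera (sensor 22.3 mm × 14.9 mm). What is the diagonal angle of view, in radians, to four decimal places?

0.6736 rad

Sensor diagonal = √(22.3² + 14.9²) = √719.3000 ≈ 26.8198 mm.
Angle of view α = 2·arctan(d/2f) with d = 26.8198 mm and f = 38.3 mm.
d/2f = 0.35013; arctan(0.35013) ≈ 0.3368 rad, so α ≈ 0.6736 rad.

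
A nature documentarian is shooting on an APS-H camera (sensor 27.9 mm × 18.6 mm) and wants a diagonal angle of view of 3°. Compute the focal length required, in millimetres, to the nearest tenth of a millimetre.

Sensor diagonal = √(27.9² + 18.6²) = √1124.3700 ≈ 33.5316 mm.
From α = 2·arctan(d/2f) we get f = d / (2·tan(α/2)).
With d = 33.5316 mm and α/2 = 1.5°, tan(α/2) ≈ 0.02619, so f ≈ 33.5316 / 0.05237 ≈ 640.2606 mm.

640.3 mm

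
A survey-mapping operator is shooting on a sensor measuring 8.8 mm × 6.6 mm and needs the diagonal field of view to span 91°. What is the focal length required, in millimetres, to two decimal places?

5.40 mm

Sensor diagonal = √(8.8² + 6.6²) = √121.0000 ≈ 11.0000 mm.
From α = 2·arctan(d/2f) we get f = d / (2·tan(α/2)).
With d = 11.0000 mm and α/2 = 45.5°, tan(α/2) ≈ 1.01761, so f ≈ 11.0000 / 2.03521 ≈ 5.4048 mm.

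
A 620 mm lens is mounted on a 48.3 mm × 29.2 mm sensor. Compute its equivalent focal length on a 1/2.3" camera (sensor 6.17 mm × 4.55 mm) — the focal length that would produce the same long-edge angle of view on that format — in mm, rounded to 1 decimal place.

79.2 mm

Equal angle of view means equal width/f ratio, so f₂ = f₁ · (width₂/width₁) = 620 × 6.17/48.3.
f₂ = 620 × 0.12774 ≈ 79.201 mm.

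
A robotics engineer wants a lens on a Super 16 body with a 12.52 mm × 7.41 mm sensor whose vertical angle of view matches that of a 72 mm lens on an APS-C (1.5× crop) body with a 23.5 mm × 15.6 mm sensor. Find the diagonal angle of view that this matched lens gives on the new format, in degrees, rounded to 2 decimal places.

Equal vertical AOV ⇒ f₂ = f₁ · 7.41/15.6 = 72 × 0.47500 ≈ 34.2000 mm.
Sensor diagonal = √(12.52² + 7.41²) = √211.6585 ≈ 14.5485 mm.
Diagonal AOV on the new format = 2·arctan(14.5485 / (2 × 34.2000)) = 2·arctan(0.21270) ≈ 24.0154°.

24.02°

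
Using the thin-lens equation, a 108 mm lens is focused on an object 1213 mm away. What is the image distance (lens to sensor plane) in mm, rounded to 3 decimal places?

118.556 mm

1/dᵢ = 1/f − 1/dₒ = 1/108 − 1/1213 = 0.0084349 mm⁻¹.
dᵢ = 1/0.0084349 ≈ 118.5557 mm.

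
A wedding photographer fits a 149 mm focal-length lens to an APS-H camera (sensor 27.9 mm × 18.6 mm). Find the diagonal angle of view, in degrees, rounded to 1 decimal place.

Sensor diagonal = √(27.9² + 18.6²) = √1124.3700 ≈ 33.5316 mm.
Angle of view α = 2·arctan(d/2f) with d = 33.5316 mm and f = 149 mm.
d/2f = 0.11252; arctan(0.11252) ≈ 6.4200°, so α ≈ 12.8401°.

12.8°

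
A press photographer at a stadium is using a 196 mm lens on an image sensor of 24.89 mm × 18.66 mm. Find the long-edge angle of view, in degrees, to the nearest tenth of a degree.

Angle of view α = 2·arctan(w/2f) with w = 24.89 mm and f = 196 mm.
w/2f = 0.06349; arctan(0.06349) ≈ 3.6331°, so α ≈ 7.2662°.

7.3°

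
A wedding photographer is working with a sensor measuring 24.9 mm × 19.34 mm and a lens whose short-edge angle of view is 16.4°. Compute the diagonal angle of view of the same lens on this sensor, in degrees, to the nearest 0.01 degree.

From the short-edge AOV: f = 19.34 / (2·tan(8.2°)) = 19.34 / 0.28820 ≈ 67.1052 mm.
Sensor diagonal = √(24.9² + 19.34²) = √994.0456 ≈ 31.5285 mm.
Diagonal AOV = 2·arctan(31.5285 / (2 × 67.1052)) = 2·arctan(0.23492) ≈ 26.4403°.

26.44°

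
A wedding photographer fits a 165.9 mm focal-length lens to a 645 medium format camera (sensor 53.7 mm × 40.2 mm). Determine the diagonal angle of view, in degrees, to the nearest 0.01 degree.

22.86°

Sensor diagonal = √(53.7² + 40.2²) = √4499.7300 ≈ 67.0800 mm.
Angle of view α = 2·arctan(d/2f) with d = 67.0800 mm and f = 165.9 mm.
d/2f = 0.20217; arctan(0.20217) ≈ 11.4294°, so α ≈ 22.8589°.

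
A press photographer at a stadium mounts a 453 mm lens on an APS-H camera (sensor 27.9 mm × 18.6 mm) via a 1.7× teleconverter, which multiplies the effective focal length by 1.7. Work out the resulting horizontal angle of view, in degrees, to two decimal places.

Effective focal length f = 453 × 1.7 = 770.1 mm.
α = 2·arctan(27.9 / (2 × 770.1)) = 2·arctan(0.01811) ≈ 2.0755°.

2.08°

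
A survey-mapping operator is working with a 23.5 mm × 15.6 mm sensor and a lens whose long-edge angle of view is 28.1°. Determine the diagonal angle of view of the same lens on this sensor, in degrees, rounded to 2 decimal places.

From the long-edge AOV: f = 23.5 / (2·tan(14.05°)) = 23.5 / 0.50051 ≈ 46.9521 mm.
Sensor diagonal = √(23.5² + 15.6²) = √795.6100 ≈ 28.2066 mm.
Diagonal AOV = 2·arctan(28.2066 / (2 × 46.9521)) = 2·arctan(0.30038) ≈ 33.4380°.

33.44°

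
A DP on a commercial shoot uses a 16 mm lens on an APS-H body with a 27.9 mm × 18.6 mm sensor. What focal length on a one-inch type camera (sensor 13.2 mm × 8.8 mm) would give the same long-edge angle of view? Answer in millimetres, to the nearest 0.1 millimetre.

Equal angle of view means equal width/f ratio, so f₂ = f₁ · (width₂/width₁) = 16 × 13.2/27.9.
f₂ = 16 × 0.47312 ≈ 7.570 mm.

7.6 mm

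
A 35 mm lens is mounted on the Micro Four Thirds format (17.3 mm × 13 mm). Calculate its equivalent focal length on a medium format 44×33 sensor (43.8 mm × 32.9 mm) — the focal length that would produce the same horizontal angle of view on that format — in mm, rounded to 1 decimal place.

Equal angle of view means equal width/f ratio, so f₂ = f₁ · (width₂/width₁) = 35 × 43.8/17.3.
f₂ = 35 × 2.53179 ≈ 88.613 mm.

88.6 mm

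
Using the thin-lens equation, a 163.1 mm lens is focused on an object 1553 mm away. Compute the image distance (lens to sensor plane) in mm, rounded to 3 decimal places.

182.239 mm

1/dᵢ = 1/f − 1/dₒ = 1/163.1 − 1/1553 = 0.0054873 mm⁻¹.
dᵢ = 1/0.0054873 ≈ 182.2392 mm.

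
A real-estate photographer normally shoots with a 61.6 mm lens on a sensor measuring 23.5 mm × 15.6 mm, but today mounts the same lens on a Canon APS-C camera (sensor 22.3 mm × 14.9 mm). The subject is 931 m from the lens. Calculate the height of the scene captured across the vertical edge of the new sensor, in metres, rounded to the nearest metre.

The focal length stays 61.6 mm; the relevant sensor dimension is now h = 14.9 mm. Object distance dₒ = 931 m = 931000 mm.
Thin-lens field height W = h·(dₒ − f)/f = 14.9 × (931000 − 61.6)/61.6 ≈ 225178.282 mm = 225.178 m.

225 m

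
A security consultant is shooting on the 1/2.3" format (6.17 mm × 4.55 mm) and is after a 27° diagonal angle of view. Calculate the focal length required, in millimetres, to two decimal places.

Sensor diagonal = √(6.17² + 4.55²) = √58.7714 ≈ 7.6663 mm.
From α = 2·arctan(d/2f) we get f = d / (2·tan(α/2)).
With d = 7.6663 mm and α/2 = 13.5°, tan(α/2) ≈ 0.24008, so f ≈ 7.6663 / 0.48016 ≈ 15.9661 mm.

15.97 mm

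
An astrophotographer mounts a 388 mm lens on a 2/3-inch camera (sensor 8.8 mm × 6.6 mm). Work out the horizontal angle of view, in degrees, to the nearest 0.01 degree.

Angle of view α = 2·arctan(w/2f) with w = 8.8 mm and f = 388 mm.
w/2f = 0.01134; arctan(0.01134) ≈ 0.6497°, so α ≈ 1.2994°.

1.30°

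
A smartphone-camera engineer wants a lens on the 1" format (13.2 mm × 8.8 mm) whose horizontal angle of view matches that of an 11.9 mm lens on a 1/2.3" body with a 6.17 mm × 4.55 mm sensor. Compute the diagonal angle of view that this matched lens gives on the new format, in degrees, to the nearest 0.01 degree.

Equal horizontal AOV ⇒ f₂ = f₁ · 13.2/6.17 = 11.9 × 2.13938 ≈ 25.4587 mm.
Sensor diagonal = √(13.2² + 8.8²) = √251.6800 ≈ 15.8644 mm.
Diagonal AOV on the new format = 2·arctan(15.8644 / (2 × 25.4587)) = 2·arctan(0.31157) ≈ 34.6112°.

34.61°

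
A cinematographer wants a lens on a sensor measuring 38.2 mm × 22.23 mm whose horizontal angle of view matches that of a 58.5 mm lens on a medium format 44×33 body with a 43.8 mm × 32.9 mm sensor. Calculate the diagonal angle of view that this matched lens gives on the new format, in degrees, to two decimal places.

Equal horizontal AOV ⇒ f₂ = f₁ · 38.2/43.8 = 58.5 × 0.87215 ≈ 51.0205 mm.
Sensor diagonal = √(38.2² + 22.23²) = √1953.4129 ≈ 44.1974 mm.
Diagonal AOV on the new format = 2·arctan(44.1974 / (2 × 51.0205)) = 2·arctan(0.43313) ≈ 46.8381°.

46.84°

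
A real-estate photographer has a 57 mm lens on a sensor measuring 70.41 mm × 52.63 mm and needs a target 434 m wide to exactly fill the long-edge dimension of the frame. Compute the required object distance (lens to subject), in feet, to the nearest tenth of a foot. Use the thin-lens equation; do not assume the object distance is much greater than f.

1152.9 ft

W: 434 m = 434000 mm.
Magnification m = w/W = dᵢ/dₒ; combined with 1/f = 1/dₒ + 1/dᵢ this gives dₒ = f·(1 + W/w).
dₒ = 57 mm × (1 + 434000/70.41) = 57 × 6164.8972 ≈ 351399.139 mm = 351399.139/304.8 ft = 1152.88 ft.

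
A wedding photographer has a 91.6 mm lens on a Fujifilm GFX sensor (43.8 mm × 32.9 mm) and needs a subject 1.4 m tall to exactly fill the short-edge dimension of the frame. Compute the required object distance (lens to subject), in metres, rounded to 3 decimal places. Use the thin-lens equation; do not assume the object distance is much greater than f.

W: 1.4 m = 1400 mm.
Magnification m = h/W = dᵢ/dₒ; combined with 1/f = 1/dₒ + 1/dᵢ this gives dₒ = f·(1 + W/h).
dₒ = 91.6 mm × (1 + 1400/32.9) = 91.6 × 43.5532 ≈ 3989.472 mm = 3.98947 m.

3.989 m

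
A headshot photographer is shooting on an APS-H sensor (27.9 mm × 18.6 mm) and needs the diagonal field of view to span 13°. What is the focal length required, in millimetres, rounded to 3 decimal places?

Sensor diagonal = √(27.9² + 18.6²) = √1124.3700 ≈ 33.5316 mm.
From α = 2·arctan(d/2f) we get f = d / (2·tan(α/2)).
With d = 33.5316 mm and α/2 = 6.5°, tan(α/2) ≈ 0.11394, so f ≈ 33.5316 / 0.22787 ≈ 147.1517 mm.

147.152 mm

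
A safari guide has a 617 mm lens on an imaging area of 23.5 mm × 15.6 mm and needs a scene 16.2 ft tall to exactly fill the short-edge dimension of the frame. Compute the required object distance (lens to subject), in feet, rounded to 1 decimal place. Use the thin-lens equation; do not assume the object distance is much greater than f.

W: 16.2 ft × 304.8 mm/ft = 4937.76 mm.
Magnification m = h/W = dᵢ/dₒ; combined with 1/f = 1/dₒ + 1/dᵢ this gives dₒ = f·(1 + W/h).
dₒ = 617 mm × (1 + 4937.76/15.6) = 617 × 317.5231 ≈ 195911.732 mm = 195911.732/304.8 ft = 642.755 ft.

642.8 ft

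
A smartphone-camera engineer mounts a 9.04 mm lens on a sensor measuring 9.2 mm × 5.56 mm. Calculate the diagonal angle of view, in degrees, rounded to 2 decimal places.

61.47°

Sensor diagonal = √(9.2² + 5.56²) = √115.5536 ≈ 10.7496 mm.
Angle of view α = 2·arctan(d/2f) with d = 10.7496 mm and f = 9.04 mm.
d/2f = 0.59456; arctan(0.59456) ≈ 30.7339°, so α ≈ 61.4678°.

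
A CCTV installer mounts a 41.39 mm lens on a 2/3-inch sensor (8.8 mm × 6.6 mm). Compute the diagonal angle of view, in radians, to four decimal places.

Sensor diagonal = √(8.8² + 6.6²) = √121.0000 ≈ 11.0000 mm.
Angle of view α = 2·arctan(d/2f) with d = 11.0000 mm and f = 41.39 mm.
d/2f = 0.13288; arctan(0.13288) ≈ 0.1321 rad, so α ≈ 0.2642 rad.

0.2642 rad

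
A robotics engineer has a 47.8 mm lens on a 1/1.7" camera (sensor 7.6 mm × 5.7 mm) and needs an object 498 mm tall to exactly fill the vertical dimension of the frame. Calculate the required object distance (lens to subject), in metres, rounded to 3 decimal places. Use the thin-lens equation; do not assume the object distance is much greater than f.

Magnification m = h/W = dᵢ/dₒ; combined with 1/f = 1/dₒ + 1/dᵢ this gives dₒ = f·(1 + W/h).
dₒ = 47.8 mm × (1 + 498/5.7) = 47.8 × 88.3684 ≈ 4224.011 mm = 4.22401 m.

4.224 m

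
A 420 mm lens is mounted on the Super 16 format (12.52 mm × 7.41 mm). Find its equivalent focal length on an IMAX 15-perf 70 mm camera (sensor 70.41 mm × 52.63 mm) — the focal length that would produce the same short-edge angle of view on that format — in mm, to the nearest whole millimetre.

2983 mm

Equal angle of view means equal height/f ratio, so f₂ = f₁ · (height₂/height₁) = 420 × 52.63/7.41.
f₂ = 420 × 7.10256 ≈ 2983.077 mm.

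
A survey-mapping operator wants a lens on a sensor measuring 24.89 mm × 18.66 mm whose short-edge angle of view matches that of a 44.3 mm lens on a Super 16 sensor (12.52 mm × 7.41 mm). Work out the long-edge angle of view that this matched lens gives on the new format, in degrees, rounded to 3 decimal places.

12.731°

Equal short-edge AOV ⇒ f₂ = f₁ · 18.66/7.41 = 44.3 × 2.51822 ≈ 111.5571 mm.
Long-edge AOV on the new format = 2·arctan(24.89 / (2 × 111.5571)) = 2·arctan(0.11156) ≈ 12.7309°.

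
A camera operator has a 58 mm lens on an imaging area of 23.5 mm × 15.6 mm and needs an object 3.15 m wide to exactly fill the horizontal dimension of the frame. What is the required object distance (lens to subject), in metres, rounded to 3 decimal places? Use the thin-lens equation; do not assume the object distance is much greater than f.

7.832 m

W: 3.15 m = 3150 mm.
Magnification m = w/W = dᵢ/dₒ; combined with 1/f = 1/dₒ + 1/dᵢ this gives dₒ = f·(1 + W/w).
dₒ = 58 mm × (1 + 3150/23.5) = 58 × 135.0426 ≈ 7832.468 mm = 7.83247 m.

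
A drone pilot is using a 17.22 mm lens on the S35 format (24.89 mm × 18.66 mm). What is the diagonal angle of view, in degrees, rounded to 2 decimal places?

Sensor diagonal = √(24.89² + 18.66²) = √967.7077 ≈ 31.1080 mm.
Angle of view α = 2·arctan(d/2f) with d = 31.1080 mm and f = 17.22 mm.
d/2f = 0.90325; arctan(0.90325) ≈ 42.0900°, so α ≈ 84.1800°.

84.18°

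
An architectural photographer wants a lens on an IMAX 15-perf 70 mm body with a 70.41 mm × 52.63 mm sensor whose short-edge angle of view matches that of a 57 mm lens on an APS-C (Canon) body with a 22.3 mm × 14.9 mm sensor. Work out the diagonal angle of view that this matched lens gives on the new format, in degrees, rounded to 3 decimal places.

Equal short-edge AOV ⇒ f₂ = f₁ · 52.63/14.9 = 57 × 3.53221 ≈ 201.3362 mm.
Sensor diagonal = √(70.41² + 52.63²) = √7727.4850 ≈ 87.9061 mm.
Diagonal AOV on the new format = 2·arctan(87.9061 / (2 × 201.3362)) = 2·arctan(0.21831) ≈ 24.6297°.

24.630°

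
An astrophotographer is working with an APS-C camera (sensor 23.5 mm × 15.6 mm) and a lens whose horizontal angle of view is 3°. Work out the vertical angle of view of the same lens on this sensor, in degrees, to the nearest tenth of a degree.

2.0°

From the horizontal AOV: f = 23.5 / (2·tan(1.5°)) = 23.5 / 0.05237 ≈ 448.7144 mm.
Vertical AOV = 2·arctan(15.6 / (2 × 448.7144)) = 2·arctan(0.01738) ≈ 1.9917°.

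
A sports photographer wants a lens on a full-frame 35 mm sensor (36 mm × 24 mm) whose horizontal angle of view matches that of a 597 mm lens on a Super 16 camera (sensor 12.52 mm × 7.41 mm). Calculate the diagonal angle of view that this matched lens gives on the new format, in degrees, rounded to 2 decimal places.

1.44°

Equal horizontal AOV ⇒ f₂ = f₁ · 36/12.52 = 597 × 2.87540 ≈ 1716.6134 mm.
Sensor diagonal = √(36² + 24²) = √1872.0000 ≈ 43.2666 mm.
Diagonal AOV on the new format = 2·arctan(43.2666 / (2 × 1716.6134)) = 2·arctan(0.01260) ≈ 1.4440°.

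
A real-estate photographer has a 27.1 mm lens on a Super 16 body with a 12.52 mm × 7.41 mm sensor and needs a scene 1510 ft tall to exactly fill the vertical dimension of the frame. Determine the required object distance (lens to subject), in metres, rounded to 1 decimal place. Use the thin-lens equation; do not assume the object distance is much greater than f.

W: 1510 ft × 304.8 mm/ft = 460247.99 mm.
Magnification m = h/W = dᵢ/dₒ; combined with 1/f = 1/dₒ + 1/dᵢ this gives dₒ = f·(1 + W/h).
dₒ = 27.1 mm × (1 + 460248/7.41) = 27.1 × 62112.7389 ≈ 1683255.224 mm = 1683.26 m.

1683.3 m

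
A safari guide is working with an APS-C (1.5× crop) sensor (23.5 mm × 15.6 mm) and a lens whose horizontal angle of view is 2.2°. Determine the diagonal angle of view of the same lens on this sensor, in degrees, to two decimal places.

From the horizontal AOV: f = 23.5 / (2·tan(1.1°)) = 23.5 / 0.03840 ≈ 611.9479 mm.
Sensor diagonal = √(23.5² + 15.6²) = √795.6100 ≈ 28.2066 mm.
Diagonal AOV = 2·arctan(28.2066 / (2 × 611.9479)) = 2·arctan(0.02305) ≈ 2.6405°.

2.64°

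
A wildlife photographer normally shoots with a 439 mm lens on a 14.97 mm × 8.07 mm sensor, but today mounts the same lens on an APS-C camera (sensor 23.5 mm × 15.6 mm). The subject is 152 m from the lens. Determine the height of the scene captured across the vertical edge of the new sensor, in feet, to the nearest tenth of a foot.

The focal length stays 439 mm; the relevant sensor dimension is now h = 15.6 mm. Object distance dₒ = 152 m = 152000 mm.
Thin-lens field height W = h·(dₒ − f)/f = 15.6 × (152000 − 439)/439 ≈ 5385.767 mm = 5385.767/304.8 ft = 17.6698 ft.

17.7 ft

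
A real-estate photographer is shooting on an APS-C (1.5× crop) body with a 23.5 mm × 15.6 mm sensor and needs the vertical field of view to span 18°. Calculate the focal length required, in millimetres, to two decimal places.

From α = 2·arctan(h/2f) we get f = h / (2·tan(α/2)).
With h = 15.6 mm and α/2 = 9°, tan(α/2) ≈ 0.15838, so f ≈ 15.6 / 0.31677 ≈ 49.2473 mm.

49.25 mm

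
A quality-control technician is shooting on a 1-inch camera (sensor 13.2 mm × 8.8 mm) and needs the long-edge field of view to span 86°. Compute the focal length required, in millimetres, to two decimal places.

From α = 2·arctan(w/2f) we get f = w / (2·tan(α/2)).
With w = 13.2 mm and α/2 = 43°, tan(α/2) ≈ 0.93252, so f ≈ 13.2 / 1.86503 ≈ 7.0776 mm.

7.08 mm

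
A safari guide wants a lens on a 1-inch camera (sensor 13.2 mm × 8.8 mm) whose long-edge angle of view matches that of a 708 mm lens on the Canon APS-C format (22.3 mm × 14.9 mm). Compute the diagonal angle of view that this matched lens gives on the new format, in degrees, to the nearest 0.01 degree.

Equal long-edge AOV ⇒ f₂ = f₁ · 13.2/22.3 = 708 × 0.59193 ≈ 419.0852 mm.
Sensor diagonal = √(13.2² + 8.8²) = √251.6800 ≈ 15.8644 mm.
Diagonal AOV on the new format = 2·arctan(15.8644 / (2 × 419.0852)) = 2·arctan(0.01893) ≈ 2.1687°.

2.17°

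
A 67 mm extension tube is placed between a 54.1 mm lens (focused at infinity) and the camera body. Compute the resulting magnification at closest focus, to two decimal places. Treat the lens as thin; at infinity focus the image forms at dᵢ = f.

1.24×

The tube moves the image plane from f to f + e, so dᵢ = 54.1 + 67 = 121.1 mm. Focus is achieved when 1/f = 1/dₒ + 1/dᵢ, giving dₒ = 1/(1/f − 1/(f+e)).
Magnification m = dᵢ/dₒ = (f+e)·(1/f − 1/(f+e)) = e/f = 67/54.1 ≈ 1.2384.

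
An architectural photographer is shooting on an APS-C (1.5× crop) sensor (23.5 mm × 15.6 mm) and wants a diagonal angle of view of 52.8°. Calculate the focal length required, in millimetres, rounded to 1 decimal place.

Sensor diagonal = √(23.5² + 15.6²) = √795.6100 ≈ 28.2066 mm.
From α = 2·arctan(d/2f) we get f = d / (2·tan(α/2)).
With d = 28.2066 mm and α/2 = 26.4°, tan(α/2) ≈ 0.49640, so f ≈ 28.2066 / 0.99281 ≈ 28.4109 mm.

28.4 mm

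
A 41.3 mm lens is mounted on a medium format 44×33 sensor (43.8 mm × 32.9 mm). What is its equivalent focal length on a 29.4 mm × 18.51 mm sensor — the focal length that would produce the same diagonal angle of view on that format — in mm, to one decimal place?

Sensor diagonal = √(43.8² + 32.9²) = √3000.8500 ≈ 54.7800 mm.
Sensor diagonal = √(29.4² + 18.51²) = √1206.9801 ≈ 34.7416 mm.
Equal angle of view means equal diagonal/f ratio, so f₂ = f₁ · (diagonal₂/diagonal₁) = 41.3 × 34.7416/54.7800.
f₂ = 41.3 × 0.63420 ≈ 26.193 mm.

26.2 mm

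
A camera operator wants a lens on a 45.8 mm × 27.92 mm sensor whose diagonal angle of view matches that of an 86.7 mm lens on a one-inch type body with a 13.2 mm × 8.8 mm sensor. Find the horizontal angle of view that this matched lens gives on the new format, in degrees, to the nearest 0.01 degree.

8.93°

Sensor diagonal = √(13.2² + 8.8²) = √251.6800 ≈ 15.8644 mm.
Sensor diagonal = √(45.8² + 27.92²) = √2877.1664 ≈ 53.6392 mm.
Equal diagonal AOV ⇒ f₂ = f₁ · 53.6392/15.8644 = 86.7 × 3.38110 ≈ 293.1415 mm.
Horizontal AOV on the new format = 2·arctan(45.8 / (2 × 293.1415)) = 2·arctan(0.07812) ≈ 8.9337°.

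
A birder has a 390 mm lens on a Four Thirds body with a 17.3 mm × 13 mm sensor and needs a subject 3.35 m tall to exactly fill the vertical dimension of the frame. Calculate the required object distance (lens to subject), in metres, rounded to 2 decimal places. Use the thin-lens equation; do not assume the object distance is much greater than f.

W: 3.35 m = 3350 mm.
Magnification m = h/W = dᵢ/dₒ; combined with 1/f = 1/dₒ + 1/dᵢ this gives dₒ = f·(1 + W/h).
dₒ = 390 mm × (1 + 3350/13) = 390 × 258.6923 ≈ 100890.000 mm = 100.89 m.

100.89 m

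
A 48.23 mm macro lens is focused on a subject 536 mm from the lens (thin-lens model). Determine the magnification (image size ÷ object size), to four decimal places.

Thin lens: 1/f = 1/dₒ + 1/dᵢ → 1/dᵢ = 1/48.23 − 1/536 = 0.0188683 mm⁻¹, so dᵢ ≈ 52.9989 mm.
Magnification m = dᵢ/dₒ = 52.9989/536 ≈ 0.09888.

0.0989×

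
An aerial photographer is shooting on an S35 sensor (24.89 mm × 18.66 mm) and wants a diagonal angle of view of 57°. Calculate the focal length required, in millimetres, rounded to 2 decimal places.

Sensor diagonal = √(24.89² + 18.66²) = √967.7077 ≈ 31.1080 mm.
From α = 2·arctan(d/2f) we get f = d / (2·tan(α/2)).
With d = 31.1080 mm and α/2 = 28.5°, tan(α/2) ≈ 0.54296, so f ≈ 31.1080 / 1.08591 ≈ 28.6469 mm.

28.65 mm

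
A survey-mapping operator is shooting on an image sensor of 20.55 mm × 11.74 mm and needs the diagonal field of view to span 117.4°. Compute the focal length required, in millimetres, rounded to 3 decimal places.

Sensor diagonal = √(20.55² + 11.74²) = √560.1301 ≈ 23.6671 mm.
From α = 2·arctan(d/2f) we get f = d / (2·tan(α/2)).
With d = 23.6671 mm and α/2 = 58.7°, tan(α/2) ≈ 1.64471, so f ≈ 23.6671 / 3.28942 ≈ 7.1949 mm.

7.195 mm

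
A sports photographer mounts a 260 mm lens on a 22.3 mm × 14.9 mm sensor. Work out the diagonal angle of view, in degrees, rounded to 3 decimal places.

5.905°

Sensor diagonal = √(22.3² + 14.9²) = √719.3000 ≈ 26.8198 mm.
Angle of view α = 2·arctan(d/2f) with d = 26.8198 mm and f = 260 mm.
d/2f = 0.05158; arctan(0.05158) ≈ 2.9525°, so α ≈ 5.9050°.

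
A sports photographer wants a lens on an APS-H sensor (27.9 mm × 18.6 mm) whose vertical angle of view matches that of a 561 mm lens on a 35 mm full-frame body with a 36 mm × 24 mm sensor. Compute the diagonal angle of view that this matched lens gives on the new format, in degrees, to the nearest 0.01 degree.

Equal vertical AOV ⇒ f₂ = f₁ · 18.6/24 = 561 × 0.77500 ≈ 434.7750 mm.
Sensor diagonal = √(27.9² + 18.6²) = √1124.3700 ≈ 33.5316 mm.
Diagonal AOV on the new format = 2·arctan(33.5316 / (2 × 434.7750)) = 2·arctan(0.03856) ≈ 4.4167°.

4.42°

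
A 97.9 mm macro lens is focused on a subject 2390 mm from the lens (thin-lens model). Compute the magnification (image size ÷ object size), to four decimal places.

0.0427×

Thin lens: 1/f = 1/dₒ + 1/dᵢ → 1/dᵢ = 1/97.9 − 1/2390 = 0.0097961 mm⁻¹, so dᵢ ≈ 102.0815 mm.
Magnification m = dᵢ/dₒ = 102.0815/2390 ≈ 0.04271.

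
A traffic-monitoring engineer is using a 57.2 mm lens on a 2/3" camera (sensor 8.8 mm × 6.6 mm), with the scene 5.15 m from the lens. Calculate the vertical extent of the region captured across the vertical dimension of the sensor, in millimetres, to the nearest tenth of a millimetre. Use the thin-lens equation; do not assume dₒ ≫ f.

dₒ: 5.15 m = 5150 mm.
Similar triangles through the lens centre give W/dₒ = h/dᵢ; with 1/f = 1/dₒ + 1/dᵢ this gives W = h·(dₒ − f)/f.
W = 6.6 mm × (5150 − 57.2) / 57.2 = 6.6 × 89.0350 ≈ 587.631 mm.

587.6 mm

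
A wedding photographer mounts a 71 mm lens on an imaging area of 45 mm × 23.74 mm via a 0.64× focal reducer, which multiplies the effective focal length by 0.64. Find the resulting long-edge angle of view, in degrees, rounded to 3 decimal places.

Effective focal length f = 71 × 0.64 = 45.44 mm.
α = 2·arctan(45 / (2 × 45.44)) = 2·arctan(0.49516) ≈ 52.6854°.

52.685°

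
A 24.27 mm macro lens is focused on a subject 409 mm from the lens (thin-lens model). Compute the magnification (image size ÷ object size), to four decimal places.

0.0631×

Thin lens: 1/f = 1/dₒ + 1/dᵢ → 1/dᵢ = 1/24.27 − 1/409 = 0.0387581 mm⁻¹, so dᵢ ≈ 25.8010 mm.
Magnification m = dᵢ/dₒ = 25.8010/409 ≈ 0.06308.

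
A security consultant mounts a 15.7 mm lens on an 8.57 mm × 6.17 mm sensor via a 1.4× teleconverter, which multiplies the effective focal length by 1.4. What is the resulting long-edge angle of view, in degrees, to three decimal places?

22.063°

Effective focal length f = 15.7 × 1.4 = 21.98 mm.
α = 2·arctan(8.57 / (2 × 21.98)) = 2·arctan(0.19495) ≈ 22.0629°.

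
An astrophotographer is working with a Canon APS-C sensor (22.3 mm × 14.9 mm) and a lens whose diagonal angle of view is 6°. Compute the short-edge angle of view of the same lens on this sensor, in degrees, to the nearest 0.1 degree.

Sensor diagonal = √(22.3² + 14.9²) = √719.3000 ≈ 26.8198 mm.
From the diagonal AOV: f = 26.8198 / (2·tan(3°)) = 26.8198 / 0.10482 ≈ 255.8758 mm.
Short-edge AOV = 2·arctan(14.9 / (2 × 255.8758)) = 2·arctan(0.02912) ≈ 3.3355°.

3.3°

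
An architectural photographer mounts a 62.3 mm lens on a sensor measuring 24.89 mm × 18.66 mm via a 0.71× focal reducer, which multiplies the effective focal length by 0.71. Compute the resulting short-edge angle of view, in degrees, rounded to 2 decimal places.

23.82°

Effective focal length f = 62.3 × 0.71 = 44.233 mm.
α = 2·arctan(18.66 / (2 × 44.233)) = 2·arctan(0.21093) ≈ 23.8214°.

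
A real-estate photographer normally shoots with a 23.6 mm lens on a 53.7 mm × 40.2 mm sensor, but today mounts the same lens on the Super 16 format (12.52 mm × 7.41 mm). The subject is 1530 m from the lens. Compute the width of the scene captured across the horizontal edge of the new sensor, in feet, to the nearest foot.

2663 ft

The focal length stays 23.6 mm; the relevant sensor dimension is now w = 12.52 mm. Object distance dₒ = 1530 m = 1.53e+06 mm.
Thin-lens field width W = w·(dₒ − f)/f = 12.52 × (1.53e+06 − 23.6)/23.6 ≈ 811665.446 mm = 811665.446/304.8 ft = 2662.94 ft.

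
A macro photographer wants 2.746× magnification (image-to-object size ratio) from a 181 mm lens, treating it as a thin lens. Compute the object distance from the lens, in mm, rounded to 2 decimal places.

246.91 mm

With m = dᵢ/dₒ and 1/f = 1/dₒ + 1/dᵢ, substituting dᵢ = m·dₒ gives 1/f = (1 + 1/m)/dₒ, hence dₒ = f·(1 + 1/m).
dₒ = 181 × (1 + 1/2.746) = 181 × 1.36417 ≈ 246.914 mm.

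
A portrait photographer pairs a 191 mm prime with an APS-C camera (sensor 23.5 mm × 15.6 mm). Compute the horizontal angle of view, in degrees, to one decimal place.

7.0°

Angle of view α = 2·arctan(w/2f) with w = 23.5 mm and f = 191 mm.
w/2f = 0.06152; arctan(0.06152) ≈ 3.5203°, so α ≈ 7.0406°.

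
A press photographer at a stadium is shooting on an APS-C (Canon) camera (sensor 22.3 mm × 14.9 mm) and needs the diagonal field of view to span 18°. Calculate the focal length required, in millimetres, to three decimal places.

84.667 mm

Sensor diagonal = √(22.3² + 14.9²) = √719.3000 ≈ 26.8198 mm.
From α = 2·arctan(d/2f) we get f = d / (2·tan(α/2)).
With d = 26.8198 mm and α/2 = 9°, tan(α/2) ≈ 0.15838, so f ≈ 26.8198 / 0.31677 ≈ 84.6667 mm.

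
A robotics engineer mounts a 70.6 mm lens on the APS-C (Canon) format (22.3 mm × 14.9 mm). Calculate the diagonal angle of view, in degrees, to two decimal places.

21.51°

Sensor diagonal = √(22.3² + 14.9²) = √719.3000 ≈ 26.8198 mm.
Angle of view α = 2·arctan(d/2f) with d = 26.8198 mm and f = 70.6 mm.
d/2f = 0.18994; arctan(0.18994) ≈ 10.7547°, so α ≈ 21.5095°.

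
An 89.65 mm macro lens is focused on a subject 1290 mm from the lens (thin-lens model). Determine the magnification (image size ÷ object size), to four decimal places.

0.0747×

Thin lens: 1/f = 1/dₒ + 1/dᵢ → 1/dᵢ = 1/89.65 − 1/1290 = 0.0103793 mm⁻¹, so dᵢ ≈ 96.3456 mm.
Magnification m = dᵢ/dₒ = 96.3456/1290 ≈ 0.07469.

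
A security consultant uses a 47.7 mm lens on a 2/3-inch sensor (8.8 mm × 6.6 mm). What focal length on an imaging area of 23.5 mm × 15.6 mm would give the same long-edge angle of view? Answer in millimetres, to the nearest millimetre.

127 mm

Equal angle of view means equal width/f ratio, so f₂ = f₁ · (width₂/width₁) = 47.7 × 23.5/8.8.
f₂ = 47.7 × 2.67045 ≈ 127.381 mm.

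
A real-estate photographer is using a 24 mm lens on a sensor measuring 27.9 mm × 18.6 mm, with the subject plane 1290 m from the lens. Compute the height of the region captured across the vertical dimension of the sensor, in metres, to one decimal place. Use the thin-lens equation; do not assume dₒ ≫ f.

dₒ: 1290 m = 1.29e+06 mm.
Similar triangles through the lens centre give W/dₒ = h/dᵢ; with 1/f = 1/dₒ + 1/dᵢ this gives W = h·(dₒ − f)/f.
W = 18.6 mm × (1.29e+06 − 24) / 24 = 18.6 × 53749.0000 ≈ 999731.400 mm = 999.731 m.

999.7 m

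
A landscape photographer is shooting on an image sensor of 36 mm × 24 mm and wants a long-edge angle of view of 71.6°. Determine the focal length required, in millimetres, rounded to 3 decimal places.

From α = 2·arctan(w/2f) we get f = w / (2·tan(α/2)).
With w = 36 mm and α/2 = 35.8°, tan(α/2) ≈ 0.72122, so f ≈ 36 / 1.44245 ≈ 24.9576 mm.

24.958 mm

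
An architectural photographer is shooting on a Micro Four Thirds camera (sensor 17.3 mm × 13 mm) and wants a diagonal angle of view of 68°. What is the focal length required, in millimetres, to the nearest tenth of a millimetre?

Sensor diagonal = √(17.3² + 13²) = √468.2900 ≈ 21.6400 mm.
From α = 2·arctan(d/2f) we get f = d / (2·tan(α/2)).
With d = 21.6400 mm and α/2 = 34°, tan(α/2) ≈ 0.67451, so f ≈ 21.6400 / 1.34902 ≈ 16.0413 mm.

16.0 mm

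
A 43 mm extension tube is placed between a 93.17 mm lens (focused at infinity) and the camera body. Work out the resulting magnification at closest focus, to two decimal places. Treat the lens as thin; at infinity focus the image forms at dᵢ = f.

The tube moves the image plane from f to f + e, so dᵢ = 93.17 + 43 = 136.17 mm. Focus is achieved when 1/f = 1/dₒ + 1/dᵢ, giving dₒ = 1/(1/f − 1/(f+e)).
Magnification m = dᵢ/dₒ = (f+e)·(1/f − 1/(f+e)) = e/f = 43/93.17 ≈ 0.4615.

0.46×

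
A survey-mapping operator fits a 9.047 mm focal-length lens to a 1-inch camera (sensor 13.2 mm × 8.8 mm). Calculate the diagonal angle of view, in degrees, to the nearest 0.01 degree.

Sensor diagonal = √(13.2² + 8.8²) = √251.6800 ≈ 15.8644 mm.
Angle of view α = 2·arctan(d/2f) with d = 15.8644 mm and f = 9.047 mm.
d/2f = 0.87678; arctan(0.87678) ≈ 41.2436°, so α ≈ 82.4872°.

82.49°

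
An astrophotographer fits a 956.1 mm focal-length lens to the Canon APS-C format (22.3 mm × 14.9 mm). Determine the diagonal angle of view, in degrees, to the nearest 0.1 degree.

1.6°

Sensor diagonal = √(22.3² + 14.9²) = √719.3000 ≈ 26.8198 mm.
Angle of view α = 2·arctan(d/2f) with d = 26.8198 mm and f = 956.1 mm.
d/2f = 0.01403; arctan(0.01403) ≈ 0.8036°, so α ≈ 1.6071°.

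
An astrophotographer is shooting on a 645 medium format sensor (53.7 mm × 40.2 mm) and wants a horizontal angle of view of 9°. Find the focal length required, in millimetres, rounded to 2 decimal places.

341.16 mm

From α = 2·arctan(w/2f) we get f = w / (2·tan(α/2)).
With w = 53.7 mm and α/2 = 4.5°, tan(α/2) ≈ 0.07870, so f ≈ 53.7 / 0.15740 ≈ 341.1616 mm.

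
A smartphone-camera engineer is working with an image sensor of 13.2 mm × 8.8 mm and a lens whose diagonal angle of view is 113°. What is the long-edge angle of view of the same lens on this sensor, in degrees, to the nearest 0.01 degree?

Sensor diagonal = √(13.2² + 8.8²) = √251.6800 ≈ 15.8644 mm.
From the diagonal AOV: f = 15.8644 / (2·tan(56.5°)) = 15.8644 / 3.02167 ≈ 5.2502 mm.
Long-edge AOV = 2·arctan(13.2 / (2 × 5.2502)) = 2·arctan(1.25709) ≈ 102.9964°.

103.00°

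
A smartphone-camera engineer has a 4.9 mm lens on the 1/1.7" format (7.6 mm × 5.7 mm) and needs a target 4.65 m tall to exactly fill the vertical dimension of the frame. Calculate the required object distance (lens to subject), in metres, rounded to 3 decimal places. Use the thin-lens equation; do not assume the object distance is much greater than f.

W: 4.65 m = 4650 mm.
Magnification m = h/W = dᵢ/dₒ; combined with 1/f = 1/dₒ + 1/dᵢ this gives dₒ = f·(1 + W/h).
dₒ = 4.9 mm × (1 + 4650/5.7) = 4.9 × 816.7895 ≈ 4002.268 mm = 4.00227 m.

4.002 m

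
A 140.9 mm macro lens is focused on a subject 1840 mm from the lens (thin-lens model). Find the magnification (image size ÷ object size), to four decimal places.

0.0829×

Thin lens: 1/f = 1/dₒ + 1/dᵢ → 1/dᵢ = 1/140.9 − 1/1840 = 0.0065538 mm⁻¹, so dᵢ ≈ 152.5843 mm.
Magnification m = dᵢ/dₒ = 152.5843/1840 ≈ 0.08293.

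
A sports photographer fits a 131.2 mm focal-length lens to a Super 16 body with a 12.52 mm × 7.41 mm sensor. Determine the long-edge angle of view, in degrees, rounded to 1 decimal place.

5.5°

Angle of view α = 2·arctan(w/2f) with w = 12.52 mm and f = 131.2 mm.
w/2f = 0.04771; arctan(0.04771) ≈ 2.7317°, so α ≈ 5.4634°.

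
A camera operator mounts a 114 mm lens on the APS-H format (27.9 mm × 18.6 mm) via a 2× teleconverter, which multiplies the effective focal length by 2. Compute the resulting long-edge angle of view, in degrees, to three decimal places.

Effective focal length f = 114 × 2 = 228 mm.
α = 2·arctan(27.9 / (2 × 228)) = 2·arctan(0.06118) ≈ 7.0025°.

7.002°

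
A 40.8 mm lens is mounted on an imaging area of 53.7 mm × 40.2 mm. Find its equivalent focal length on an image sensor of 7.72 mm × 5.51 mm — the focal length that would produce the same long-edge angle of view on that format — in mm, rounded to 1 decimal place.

Equal angle of view means equal width/f ratio, so f₂ = f₁ · (width₂/width₁) = 40.8 × 7.72/53.7.
f₂ = 40.8 × 0.14376 ≈ 5.865 mm.

5.9 mm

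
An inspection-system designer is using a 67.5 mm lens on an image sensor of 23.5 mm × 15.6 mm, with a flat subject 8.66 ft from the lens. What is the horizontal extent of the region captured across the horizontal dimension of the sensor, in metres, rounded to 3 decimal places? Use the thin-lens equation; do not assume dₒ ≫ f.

dₒ: 8.66 ft × 304.8 mm/ft = 2639.57 mm.
Similar triangles through the lens centre give W/dₒ = w/dᵢ; with 1/f = 1/dₒ + 1/dᵢ this gives W = w·(dₒ − f)/f.
W = 23.5 mm × (2639.57 − 67.5) / 67.5 = 23.5 × 38.1047 ≈ 895.461 mm = 0.895461 m.

0.895 m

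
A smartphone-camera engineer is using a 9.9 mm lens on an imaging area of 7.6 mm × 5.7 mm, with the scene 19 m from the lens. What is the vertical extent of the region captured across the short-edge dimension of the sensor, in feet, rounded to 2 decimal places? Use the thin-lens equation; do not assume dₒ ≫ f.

dₒ: 19 m = 19000 mm.
Similar triangles through the lens centre give W/dₒ = h/dᵢ; with 1/f = 1/dₒ + 1/dᵢ this gives W = h·(dₒ − f)/f.
W = 5.7 mm × (19000 − 9.9) / 9.9 = 5.7 × 1918.1919 ≈ 10933.694 mm = 10933.694/304.8 ft = 35.8717 ft.

35.87 ft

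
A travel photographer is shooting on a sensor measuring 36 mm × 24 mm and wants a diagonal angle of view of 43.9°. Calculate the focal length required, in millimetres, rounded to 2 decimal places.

53.68 mm

Sensor diagonal = √(36² + 24²) = √1872.0000 ≈ 43.2666 mm.
From α = 2·arctan(d/2f) we get f = d / (2·tan(α/2)).
With d = 43.2666 mm and α/2 = 21.95°, tan(α/2) ≈ 0.40301, so f ≈ 43.2666 / 0.80602 ≈ 53.6791 mm.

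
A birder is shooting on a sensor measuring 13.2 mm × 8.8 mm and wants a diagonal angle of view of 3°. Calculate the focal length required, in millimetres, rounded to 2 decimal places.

302.92 mm

Sensor diagonal = √(13.2² + 8.8²) = √251.6800 ≈ 15.8644 mm.
From α = 2·arctan(d/2f) we get f = d / (2·tan(α/2)).
With d = 15.8644 mm and α/2 = 1.5°, tan(α/2) ≈ 0.02619, so f ≈ 15.8644 / 0.05237 ≈ 302.9190 mm.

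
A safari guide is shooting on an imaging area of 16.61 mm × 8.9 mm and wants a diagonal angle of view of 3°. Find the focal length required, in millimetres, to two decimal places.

359.81 mm

Sensor diagonal = √(16.61² + 8.9²) = √355.1021 ≈ 18.8442 mm.
From α = 2·arctan(d/2f) we get f = d / (2·tan(α/2)).
With d = 18.8442 mm and α/2 = 1.5°, tan(α/2) ≈ 0.02619, so f ≈ 18.8442 / 0.05237 ≈ 359.8146 mm.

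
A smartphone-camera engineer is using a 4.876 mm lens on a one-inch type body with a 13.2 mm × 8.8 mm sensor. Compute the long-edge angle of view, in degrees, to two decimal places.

107.09°

Angle of view α = 2·arctan(w/2f) with w = 13.2 mm and f = 4.876 mm.
w/2f = 1.35357; arctan(1.35357) ≈ 53.5435°, so α ≈ 107.0869°.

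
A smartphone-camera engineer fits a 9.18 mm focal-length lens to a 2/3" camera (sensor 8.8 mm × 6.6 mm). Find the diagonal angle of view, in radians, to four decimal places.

Sensor diagonal = √(8.8² + 6.6²) = √121.0000 ≈ 11.0000 mm.
Angle of view α = 2·arctan(d/2f) with d = 11.0000 mm and f = 9.18 mm.
d/2f = 0.59913; arctan(0.59913) ≈ 0.5398 rad, so α ≈ 1.0796 rad.

1.0796 rad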